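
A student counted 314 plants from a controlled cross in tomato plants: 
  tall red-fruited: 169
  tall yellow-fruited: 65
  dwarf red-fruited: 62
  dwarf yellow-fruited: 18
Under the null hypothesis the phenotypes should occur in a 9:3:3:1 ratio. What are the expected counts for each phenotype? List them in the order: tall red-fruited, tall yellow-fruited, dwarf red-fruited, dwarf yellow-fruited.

176.625, 58.875, 58.875, 19.625

Under the 9:3:3:1 hypothesis (Σ ratio = 16, N = 314):
  tall red-fruited: 314 × 9/16 = 176.625
  tall yellow-fruited: 314 × 3/16 = 58.875
  dwarf red-fruited: 314 × 3/16 = 58.875
  dwarf yellow-fruited: 314 × 1/16 = 19.625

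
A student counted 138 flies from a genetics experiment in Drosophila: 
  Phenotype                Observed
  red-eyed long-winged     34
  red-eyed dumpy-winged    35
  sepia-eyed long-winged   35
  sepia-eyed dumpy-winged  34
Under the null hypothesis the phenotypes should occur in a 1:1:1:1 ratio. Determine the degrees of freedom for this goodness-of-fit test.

3

A goodness-of-fit test with 4 phenotype classes has df = 4 − 1 = 3.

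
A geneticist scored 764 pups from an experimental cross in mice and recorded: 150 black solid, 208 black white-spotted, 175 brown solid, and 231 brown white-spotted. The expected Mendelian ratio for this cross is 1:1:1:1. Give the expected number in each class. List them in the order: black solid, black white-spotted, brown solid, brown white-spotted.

Expected counts for N = 764 under a 1:1:1:1 ratio (total parts = 4):
  black solid: 764 × 1/4 = 191
  black white-spotted: 764 × 1/4 = 191
  brown solid: 764 × 1/4 = 191
  brown white-spotted: 764 × 1/4 = 191

191, 191, 191, 191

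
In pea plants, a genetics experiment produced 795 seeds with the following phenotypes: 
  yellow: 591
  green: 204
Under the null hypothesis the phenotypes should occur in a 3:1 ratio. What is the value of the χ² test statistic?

Expected counts for N = 795 under a 3:1 ratio (total parts = 4):
  yellow: 795 × 3/4 = 596.25
  green: 795 × 1/4 = 198.75
χ² = Σ (O − E)² / E
  yellow: (591 − 596.25)² / 596.25 = 0.0462
  green: (204 − 198.75)² / 198.75 = 0.1387
χ² = 0.0462 + 0.1387 = 0.1849 ≈ 0.185

0.185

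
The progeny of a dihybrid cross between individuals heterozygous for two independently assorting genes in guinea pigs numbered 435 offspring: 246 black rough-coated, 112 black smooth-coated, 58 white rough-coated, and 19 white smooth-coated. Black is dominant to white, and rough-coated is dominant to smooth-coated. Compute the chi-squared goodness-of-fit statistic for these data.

A dihybrid F₂ with independent assortment and complete dominance at both loci gives a 9:3:3:1 phenotypic ratio.
The 9:3:3:1 ratio has 16 parts, so with N = 435 the expected counts are:
  black rough-coated: 435 × 9/16 = 244.6875
  black smooth-coated: 435 × 3/16 = 81.5625
  white rough-coated: 435 × 3/16 = 81.5625
  white smooth-coated: 435 × 1/16 = 27.1875
χ² = Σ (O − E)² / E
  black rough-coated: (246 − 244.6875)² / 244.6875 = 0.0070
  black smooth-coated: (112 − 81.5625)² / 81.5625 = 11.3587
  white rough-coated: (58 − 81.5625)² / 81.5625 = 6.8069
  white smooth-coated: (19 − 27.1875)² / 27.1875 = 2.4657
χ² = 0.0070 + 11.3587 + 6.8069 + 2.4657 = 20.6383 ≈ 20.638

20.638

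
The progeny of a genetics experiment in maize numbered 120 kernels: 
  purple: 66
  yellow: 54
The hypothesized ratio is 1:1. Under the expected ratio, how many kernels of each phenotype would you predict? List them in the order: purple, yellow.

60, 60

The 1:1 ratio has 2 parts, so with N = 120 the expected counts are:
  purple: 120 × 1/2 = 60
  yellow: 120 × 1/2 = 60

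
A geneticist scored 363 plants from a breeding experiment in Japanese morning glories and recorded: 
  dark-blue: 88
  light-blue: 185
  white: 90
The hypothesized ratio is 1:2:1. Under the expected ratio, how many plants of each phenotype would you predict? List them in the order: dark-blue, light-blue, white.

90.75, 181.5, 90.75

Under the 1:2:1 hypothesis (Σ ratio = 4, N = 363):
  dark-blue: 363 × 1/4 = 90.75
  light-blue: 363 × 2/4 = 181.5
  white: 363 × 1/4 = 90.75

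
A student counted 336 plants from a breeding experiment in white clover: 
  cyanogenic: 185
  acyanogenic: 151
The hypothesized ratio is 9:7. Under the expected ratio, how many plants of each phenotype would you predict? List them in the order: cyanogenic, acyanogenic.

The 9:7 ratio has 16 parts, so with N = 336 the expected counts are:
  cyanogenic: 336 × 9/16 = 189
  acyanogenic: 336 × 7/16 = 147

189, 147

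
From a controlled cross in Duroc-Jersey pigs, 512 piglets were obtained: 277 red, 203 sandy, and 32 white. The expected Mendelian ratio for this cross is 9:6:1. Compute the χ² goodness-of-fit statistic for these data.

Expected counts for N = 512 under a 9:6:1 ratio (total parts = 16):
  red: 512 × 9/16 = 288
  sandy: 512 × 6/16 = 192
  white: 512 × 1/16 = 32
χ² = Σ (O − E)² / E
  red: (277 − 288)² / 288 = 0.4201
  sandy: (203 − 192)² / 192 = 0.6302
  white: (32 − 32)² / 32 = 0.0000
χ² = 0.4201 + 0.6302 + 0.0000 = 1.0503 ≈ 1.050

1.050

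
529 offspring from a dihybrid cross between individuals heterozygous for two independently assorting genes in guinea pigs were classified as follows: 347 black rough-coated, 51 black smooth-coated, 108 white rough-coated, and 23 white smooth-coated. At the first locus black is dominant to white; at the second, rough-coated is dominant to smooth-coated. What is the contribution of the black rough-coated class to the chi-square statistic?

A dihybrid F₂ with independent assortment and complete dominance at both loci gives a 9:3:3:1 phenotypic ratio.
Total ratio parts = 16. Expected numbers out of 529:
  black rough-coated: 529 × 9/16 = 297.5625
  black smooth-coated: 529 × 3/16 = 99.1875
  white rough-coated: 529 × 3/16 = 99.1875
  white smooth-coated: 529 × 1/16 = 33.0625
Contribution of black rough-coated: (347 − 297.5625)² / 297.5625 = 8.2136

8.214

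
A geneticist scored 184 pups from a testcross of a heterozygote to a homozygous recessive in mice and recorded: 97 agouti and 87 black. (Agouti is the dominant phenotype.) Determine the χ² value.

0.543

A testcross of a heterozygote (Aa × aa) gives a 1:1 phenotypic ratio.
The 1:1 ratio has 2 parts, so with N = 184 the expected counts are:
  agouti: 184 × 1/2 = 92
  black: 184 × 1/2 = 92
χ² = Σ (O − E)² / E
  agouti: (97 − 92)² / 92 = 0.2717
  black: (87 − 92)² / 92 = 0.2717
χ² = 0.2717 + 0.2717 = 0.5434 ≈ 0.543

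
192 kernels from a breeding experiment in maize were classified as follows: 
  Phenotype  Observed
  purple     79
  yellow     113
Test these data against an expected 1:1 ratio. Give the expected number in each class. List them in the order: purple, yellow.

96, 96

Total ratio parts = 2. Expected numbers out of 192:
  purple: 192 × 1/2 = 96
  yellow: 192 × 1/2 = 96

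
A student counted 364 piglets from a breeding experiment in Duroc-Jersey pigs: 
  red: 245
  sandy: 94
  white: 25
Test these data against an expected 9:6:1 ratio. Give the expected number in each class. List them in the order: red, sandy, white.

Expected counts for N = 364 under a 9:6:1 ratio (total parts = 16):
  red: 364 × 9/16 = 204.75
  sandy: 364 × 6/16 = 136.5
  white: 364 × 1/16 = 22.75

204.75, 136.5, 22.75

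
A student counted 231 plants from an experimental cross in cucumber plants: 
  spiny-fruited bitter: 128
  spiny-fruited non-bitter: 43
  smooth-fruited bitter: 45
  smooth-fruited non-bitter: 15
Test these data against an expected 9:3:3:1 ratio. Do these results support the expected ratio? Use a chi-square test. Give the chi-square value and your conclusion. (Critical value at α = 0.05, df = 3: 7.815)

0.119; consistent

The 9:3:3:1 ratio has 16 parts, so with N = 231 the expected counts are:
  spiny-fruited bitter: 231 × 9/16 = 129.9375
  spiny-fruited non-bitter: 231 × 3/16 = 43.3125
  smooth-fruited bitter: 231 × 3/16 = 43.3125
  smooth-fruited non-bitter: 231 × 1/16 = 14.4375
χ² = Σ (O − E)² / E
  spiny-fruited bitter: (128 − 129.9375)² / 129.9375 = 0.0289
  spiny-fruited non-bitter: (43 − 43.3125)² / 43.3125 = 0.0023
  smooth-fruited bitter: (45 − 43.3125)² / 43.3125 = 0.0657
  smooth-fruited non-bitter: (15 − 14.4375)² / 14.4375 = 0.0219
χ² = 0.0289 + 0.0023 + 0.0657 + 0.0219 = 0.1188 ≈ 0.119
Degrees of freedom = 4 − 1 = 3; critical value at α = 0.05 is 7.815.
Since 0.119 < 7.815, we fail to reject the null hypothesis — the data are consistent with the 9:3:3:1 ratio.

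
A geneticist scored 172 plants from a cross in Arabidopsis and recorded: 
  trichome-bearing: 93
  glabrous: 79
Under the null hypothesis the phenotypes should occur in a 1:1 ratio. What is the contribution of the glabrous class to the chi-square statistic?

0.570

Under the 1:1 hypothesis (Σ ratio = 2, N = 172):
  trichome-bearing: 172 × 1/2 = 86
  glabrous: 172 × 1/2 = 86
Contribution of glabrous: (79 − 86)² / 86 = 0.5698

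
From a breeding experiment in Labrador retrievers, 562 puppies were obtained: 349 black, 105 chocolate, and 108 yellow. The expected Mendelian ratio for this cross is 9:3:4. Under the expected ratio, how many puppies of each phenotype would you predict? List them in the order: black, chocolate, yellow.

The 9:3:4 ratio has 16 parts, so with N = 562 the expected counts are:
  black: 562 × 9/16 = 316.125
  chocolate: 562 × 3/16 = 105.375
  yellow: 562 × 4/16 = 140.5

316.125, 105.375, 140.5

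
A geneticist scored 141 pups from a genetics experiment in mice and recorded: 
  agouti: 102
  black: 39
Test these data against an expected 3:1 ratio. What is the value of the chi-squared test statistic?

Under the 3:1 hypothesis (Σ ratio = 4, N = 141):
  agouti: 141 × 3/4 = 105.75
  black: 141 × 1/4 = 35.25
χ² = Σ (O − E)² / E
  agouti: (102 − 105.75)² / 105.75 = 0.1330
  black: (39 − 35.25)² / 35.25 = 0.3989
χ² = 0.1330 + 0.3989 = 0.5319 ≈ 0.532

0.532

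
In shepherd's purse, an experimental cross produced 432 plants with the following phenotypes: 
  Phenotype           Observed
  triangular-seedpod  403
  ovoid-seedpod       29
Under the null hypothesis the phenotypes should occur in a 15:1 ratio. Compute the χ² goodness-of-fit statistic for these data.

0.158

Total ratio parts = 16. Expected numbers out of 432:
  triangular-seedpod: 432 × 15/16 = 405
  ovoid-seedpod: 432 × 1/16 = 27
χ² = Σ (O − E)² / E
  triangular-seedpod: (403 − 405)² / 405 = 0.0099
  ovoid-seedpod: (29 − 27)² / 27 = 0.1481
χ² = 0.0099 + 0.1481 = 0.158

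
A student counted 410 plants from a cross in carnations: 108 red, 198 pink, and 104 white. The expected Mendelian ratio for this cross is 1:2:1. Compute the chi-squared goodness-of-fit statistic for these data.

The 1:2:1 ratio has 4 parts, so with N = 410 the expected counts are:
  red: 410 × 1/4 = 102.5
  pink: 410 × 2/4 = 205
  white: 410 × 1/4 = 102.5
χ² = Σ (O − E)² / E
  red: (108 − 102.5)² / 102.5 = 0.2951
  pink: (198 − 205)² / 205 = 0.2390
  white: (104 − 102.5)² / 102.5 = 0.0220
χ² = 0.2951 + 0.2390 + 0.0220 = 0.5561 ≈ 0.556

0.556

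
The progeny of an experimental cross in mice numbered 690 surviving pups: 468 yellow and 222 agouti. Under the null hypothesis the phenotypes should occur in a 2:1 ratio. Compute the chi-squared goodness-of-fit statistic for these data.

0.417

Expected counts for N = 690 under a 2:1 ratio (total parts = 3):
  yellow: 690 × 2/3 = 460
  agouti: 690 × 1/3 = 230
χ² = Σ (O − E)² / E
  yellow: (468 − 460)² / 460 = 0.1391
  agouti: (222 − 230)² / 230 = 0.2783
χ² = 0.1391 + 0.2783 = 0.4174 ≈ 0.417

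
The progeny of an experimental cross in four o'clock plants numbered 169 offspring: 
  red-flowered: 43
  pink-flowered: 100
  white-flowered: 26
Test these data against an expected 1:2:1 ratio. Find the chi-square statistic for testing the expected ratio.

9.107

Total ratio parts = 4. Expected numbers out of 169:
  red-flowered: 169 × 1/4 = 42.25
  pink-flowered: 169 × 2/4 = 84.5
  white-flowered: 169 × 1/4 = 42.25
χ² = Σ (O − E)² / E
  red-flowered: (43 − 42.25)² / 42.25 = 0.0133
  pink-flowered: (100 − 84.5)² / 84.5 = 2.8432
  white-flowered: (26 − 42.25)² / 42.25 = 6.2500
χ² = 0.0133 + 2.8432 + 6.2500 = 9.1065 ≈ 9.107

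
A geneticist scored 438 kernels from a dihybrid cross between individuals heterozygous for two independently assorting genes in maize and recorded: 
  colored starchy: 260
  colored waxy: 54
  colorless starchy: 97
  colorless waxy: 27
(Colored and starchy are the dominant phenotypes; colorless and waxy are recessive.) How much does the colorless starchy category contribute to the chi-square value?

2.694

A dihybrid F₂ with independent assortment and complete dominance at both loci gives a 9:3:3:1 phenotypic ratio.
Total ratio parts = 16. Expected numbers out of 438:
  colored starchy: 438 × 9/16 = 246.375
  colored waxy: 438 × 3/16 = 82.125
  colorless starchy: 438 × 3/16 = 82.125
  colorless waxy: 438 × 1/16 = 27.375
Contribution of colorless starchy: (97 − 82.125)² / 82.125 = 2.6943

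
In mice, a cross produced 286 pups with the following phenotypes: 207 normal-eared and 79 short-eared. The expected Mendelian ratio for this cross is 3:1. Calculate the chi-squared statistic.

Under the 3:1 hypothesis (Σ ratio = 4, N = 286):
  normal-eared: 286 × 3/4 = 214.5
  short-eared: 286 × 1/4 = 71.5
χ² = Σ (O − E)² / E
  normal-eared: (207 − 214.5)² / 214.5 = 0.2622
  short-eared: (79 − 71.5)² / 71.5 = 0.7867
χ² = 0.2622 + 0.7867 = 1.0489 ≈ 1.049

1.049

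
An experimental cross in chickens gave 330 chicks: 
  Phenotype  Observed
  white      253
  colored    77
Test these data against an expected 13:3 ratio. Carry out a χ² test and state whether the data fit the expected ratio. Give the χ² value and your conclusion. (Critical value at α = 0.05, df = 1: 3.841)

Expected counts for N = 330 under a 13:3 ratio (total parts = 16):
  white: 330 × 13/16 = 268.125
  colored: 330 × 3/16 = 61.875
χ² = Σ (O − E)² / E
  white: (253 − 268.125)² / 268.125 = 0.8532
  colored: (77 − 61.875)² / 61.875 = 3.6972
χ² = 0.8532 + 3.6972 = 4.5504 ≈ 4.550
Degrees of freedom = 2 − 1 = 1; critical value at α = 0.05 is 3.841.
Since 4.550 > 3.841, we reject the null hypothesis — the data do not fit the 13:3 ratio.

4.550; not consistent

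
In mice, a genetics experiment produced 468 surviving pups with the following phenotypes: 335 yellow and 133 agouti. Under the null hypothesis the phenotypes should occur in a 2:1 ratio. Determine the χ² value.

5.087

The 2:1 ratio has 3 parts, so with N = 468 the expected counts are:
  yellow: 468 × 2/3 = 312
  agouti: 468 × 1/3 = 156
χ² = Σ (O − E)² / E
  yellow: (335 − 312)² / 312 = 1.6955
  agouti: (133 − 156)² / 156 = 3.3910
χ² = 1.6955 + 3.3910 = 5.0865 ≈ 5.087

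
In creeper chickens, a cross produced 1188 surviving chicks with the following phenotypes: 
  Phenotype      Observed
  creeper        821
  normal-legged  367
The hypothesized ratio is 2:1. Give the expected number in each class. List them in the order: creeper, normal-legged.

792, 396

Expected counts for N = 1188 under a 2:1 ratio (total parts = 3):
  creeper: 1188 × 2/3 = 792
  normal-legged: 1188 × 1/3 = 396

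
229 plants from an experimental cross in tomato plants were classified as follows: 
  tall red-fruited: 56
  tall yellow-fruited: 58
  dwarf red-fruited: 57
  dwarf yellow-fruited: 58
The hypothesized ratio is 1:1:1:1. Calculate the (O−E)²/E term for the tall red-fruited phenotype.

The 1:1:1:1 ratio has 4 parts, so with N = 229 the expected counts are:
  tall red-fruited: 229 × 1/4 = 57.25
  tall yellow-fruited: 229 × 1/4 = 57.25
  dwarf red-fruited: 229 × 1/4 = 57.25
  dwarf yellow-fruited: 229 × 1/4 = 57.25
Contribution of tall red-fruited: (56 − 57.25)² / 57.25 = 0.0273

0.027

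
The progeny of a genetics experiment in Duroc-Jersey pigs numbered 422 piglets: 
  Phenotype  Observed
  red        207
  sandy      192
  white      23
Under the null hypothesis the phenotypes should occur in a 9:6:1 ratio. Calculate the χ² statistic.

Total ratio parts = 16. Expected numbers out of 422:
  red: 422 × 9/16 = 237.375
  sandy: 422 × 6/16 = 158.25
  white: 422 × 1/16 = 26.375
χ² = Σ (O − E)² / E
  red: (207 − 237.375)² / 237.375 = 3.8868
  sandy: (192 − 158.25)² / 158.25 = 7.1979
  white: (23 − 26.375)² / 26.375 = 0.4319
χ² = 3.8868 + 7.1979 + 0.4319 = 11.5166 ≈ 11.517

11.517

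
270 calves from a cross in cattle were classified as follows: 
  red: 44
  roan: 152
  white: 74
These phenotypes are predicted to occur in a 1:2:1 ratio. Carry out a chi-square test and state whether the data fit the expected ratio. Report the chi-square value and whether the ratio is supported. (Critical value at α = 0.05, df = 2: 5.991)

10.948; not consistent

Total ratio parts = 4. Expected numbers out of 270:
  red: 270 × 1/4 = 67.5
  roan: 270 × 2/4 = 135
  white: 270 × 1/4 = 67.5
χ² = Σ (O − E)² / E
  red: (44 − 67.5)² / 67.5 = 8.1815
  roan: (152 − 135)² / 135 = 2.1407
  white: (74 − 67.5)² / 67.5 = 0.6259
χ² = 8.1815 + 2.1407 + 0.6259 = 10.9481 ≈ 10.948
Degrees of freedom = 3 − 1 = 2; critical value at α = 0.05 is 5.991.
Since 10.948 > 5.991, we reject the null hypothesis — the data do not fit the 1:2:1 ratio.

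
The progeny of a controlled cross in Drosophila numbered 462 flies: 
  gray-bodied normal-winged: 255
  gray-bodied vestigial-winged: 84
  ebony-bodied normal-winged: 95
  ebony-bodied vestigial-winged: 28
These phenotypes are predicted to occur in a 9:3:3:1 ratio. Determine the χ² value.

Expected counts for N = 462 under a 9:3:3:1 ratio (total parts = 16):
  gray-bodied normal-winged: 462 × 9/16 = 259.875
  gray-bodied vestigial-winged: 462 × 3/16 = 86.625
  ebony-bodied normal-winged: 462 × 3/16 = 86.625
  ebony-bodied vestigial-winged: 462 × 1/16 = 28.875
χ² = Σ (O − E)² / E
  gray-bodied normal-winged: (255 − 259.875)² / 259.875 = 0.0915
  gray-bodied vestigial-winged: (84 − 86.625)² / 86.625 = 0.0795
  ebony-bodied normal-winged: (95 − 86.625)² / 86.625 = 0.8097
  ebony-bodied vestigial-winged: (28 − 28.875)² / 28.875 = 0.0265
χ² = 0.0915 + 0.0795 + 0.8097 + 0.0265 = 1.0072 ≈ 1.007

1.007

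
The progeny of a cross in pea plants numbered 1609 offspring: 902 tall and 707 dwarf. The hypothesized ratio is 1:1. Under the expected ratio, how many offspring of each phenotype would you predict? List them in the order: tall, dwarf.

The 1:1 ratio has 2 parts, so with N = 1609 the expected counts are:
  tall: 1609 × 1/2 = 804.5
  dwarf: 1609 × 1/2 = 804.5

804.5, 804.5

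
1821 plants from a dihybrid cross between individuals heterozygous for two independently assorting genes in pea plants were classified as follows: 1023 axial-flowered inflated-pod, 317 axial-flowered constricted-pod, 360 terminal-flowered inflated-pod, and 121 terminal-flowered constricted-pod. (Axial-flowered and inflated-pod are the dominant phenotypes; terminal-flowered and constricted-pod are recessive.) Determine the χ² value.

A dihybrid F₂ with independent assortment and complete dominance at both loci gives a 9:3:3:1 phenotypic ratio.
Under the 9:3:3:1 hypothesis (Σ ratio = 16, N = 1821):
  axial-flowered inflated-pod: 1821 × 9/16 = 1024.3125
  axial-flowered constricted-pod: 1821 × 3/16 = 341.4375
  terminal-flowered inflated-pod: 1821 × 3/16 = 341.4375
  terminal-flowered constricted-pod: 1821 × 1/16 = 113.8125
χ² = Σ (O − E)² / E
  axial-flowered inflated-pod: (1023 − 1024.3125)² / 1024.3125 = 0.0017
  axial-flowered constricted-pod: (317 − 341.4375)² / 341.4375 = 1.7491
  terminal-flowered inflated-pod: (360 − 341.4375)² / 341.4375 = 1.0092
  terminal-flowered constricted-pod: (121 − 113.8125)² / 113.8125 = 0.4539
χ² = 0.0017 + 1.7491 + 1.0092 + 0.4539 = 3.2139 ≈ 3.214

3.214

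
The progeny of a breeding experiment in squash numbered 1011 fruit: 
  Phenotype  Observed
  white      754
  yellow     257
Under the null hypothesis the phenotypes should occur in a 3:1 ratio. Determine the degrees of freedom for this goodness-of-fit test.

1

A goodness-of-fit test with 2 phenotype classes has df = 2 − 1 = 1.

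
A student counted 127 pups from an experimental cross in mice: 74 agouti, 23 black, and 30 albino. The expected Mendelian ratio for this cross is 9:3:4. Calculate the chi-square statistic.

0.216

The 9:3:4 ratio has 16 parts, so with N = 127 the expected counts are:
  agouti: 127 × 9/16 = 71.4375
  black: 127 × 3/16 = 23.8125
  albino: 127 × 4/16 = 31.75
χ² = Σ (O − E)² / E
  agouti: (74 − 71.4375)² / 71.4375 = 0.0919
  black: (23 − 23.8125)² / 23.8125 = 0.0277
  albino: (30 − 31.75)² / 31.75 = 0.0965
χ² = 0.0919 + 0.0277 + 0.0965 = 0.2161 ≈ 0.216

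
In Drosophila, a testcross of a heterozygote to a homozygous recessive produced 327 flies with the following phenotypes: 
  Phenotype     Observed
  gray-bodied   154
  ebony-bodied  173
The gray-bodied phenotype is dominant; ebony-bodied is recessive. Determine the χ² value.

A testcross of a heterozygote (Aa × aa) gives a 1:1 phenotypic ratio.
The 1:1 ratio has 2 parts, so with N = 327 the expected counts are:
  gray-bodied: 327 × 1/2 = 163.5
  ebony-bodied: 327 × 1/2 = 163.5
χ² = Σ (O − E)² / E
  gray-bodied: (154 − 163.5)² / 163.5 = 0.5520
  ebony-bodied: (173 − 163.5)² / 163.5 = 0.5520
χ² = 0.5520 + 0.5520 = 1.104

1.104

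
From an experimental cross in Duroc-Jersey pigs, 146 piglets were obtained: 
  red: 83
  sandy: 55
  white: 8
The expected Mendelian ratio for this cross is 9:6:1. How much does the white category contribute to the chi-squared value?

0.139

The 9:6:1 ratio has 16 parts, so with N = 146 the expected counts are:
  red: 146 × 9/16 = 82.125
  sandy: 146 × 6/16 = 54.75
  white: 146 × 1/16 = 9.125
Contribution of white: (8 − 9.125)² / 9.125 = 0.1387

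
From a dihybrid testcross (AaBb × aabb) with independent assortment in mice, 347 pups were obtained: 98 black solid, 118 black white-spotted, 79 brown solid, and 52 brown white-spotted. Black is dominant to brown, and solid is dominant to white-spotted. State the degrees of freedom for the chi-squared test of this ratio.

A dihybrid testcross with independent assortment gives a 1:1:1:1 ratio.
A goodness-of-fit test with 4 phenotype classes has df = 4 − 1 = 3.

3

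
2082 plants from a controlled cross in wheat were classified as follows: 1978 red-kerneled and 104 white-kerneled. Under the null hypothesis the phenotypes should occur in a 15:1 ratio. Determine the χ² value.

Total ratio parts = 16. Expected numbers out of 2082:
  red-kerneled: 2082 × 15/16 = 1951.875
  white-kerneled: 2082 × 1/16 = 130.125
χ² = Σ (O − E)² / E
  red-kerneled: (1978 − 1951.875)² / 1951.875 = 0.3497
  white-kerneled: (104 − 130.125)² / 130.125 = 5.2451
χ² = 0.3497 + 5.2451 = 5.5948 ≈ 5.595

5.595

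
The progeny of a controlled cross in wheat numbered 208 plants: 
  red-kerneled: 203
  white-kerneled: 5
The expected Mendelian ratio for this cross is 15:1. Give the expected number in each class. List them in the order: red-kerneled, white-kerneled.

Total ratio parts = 16. Expected numbers out of 208:
  red-kerneled: 208 × 15/16 = 195
  white-kerneled: 208 × 1/16 = 13

195, 13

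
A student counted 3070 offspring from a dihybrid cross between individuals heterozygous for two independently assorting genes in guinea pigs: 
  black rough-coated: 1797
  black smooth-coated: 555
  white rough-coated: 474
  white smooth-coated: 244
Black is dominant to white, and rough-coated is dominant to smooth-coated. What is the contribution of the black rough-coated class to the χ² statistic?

A dihybrid F₂ with independent assortment and complete dominance at both loci gives a 9:3:3:1 phenotypic ratio.
Expected counts for N = 3070 under a 9:3:3:1 ratio (total parts = 16):
  black rough-coated: 3070 × 9/16 = 1726.875
  black smooth-coated: 3070 × 3/16 = 575.625
  white rough-coated: 3070 × 3/16 = 575.625
  white smooth-coated: 3070 × 1/16 = 191.875
Contribution of black rough-coated: (1797 − 1726.875)² / 1726.875 = 2.8476

2.848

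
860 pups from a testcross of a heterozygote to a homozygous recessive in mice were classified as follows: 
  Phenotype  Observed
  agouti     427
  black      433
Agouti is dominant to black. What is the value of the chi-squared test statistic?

A testcross of a heterozygote (Aa × aa) gives a 1:1 phenotypic ratio.
Under the 1:1 hypothesis (Σ ratio = 2, N = 860):
  agouti: 860 × 1/2 = 430
  black: 860 × 1/2 = 430
χ² = Σ (O − E)² / E
  agouti: (427 − 430)² / 430 = 0.0209
  black: (433 − 430)² / 430 = 0.0209
χ² = 0.0209 + 0.0209 = 0.0418 ≈ 0.042

0.042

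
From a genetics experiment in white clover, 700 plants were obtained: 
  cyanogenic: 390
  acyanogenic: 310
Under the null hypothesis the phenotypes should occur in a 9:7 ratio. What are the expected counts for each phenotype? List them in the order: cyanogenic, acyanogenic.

Total ratio parts = 16. Expected numbers out of 700:
  cyanogenic: 700 × 9/16 = 393.75
  acyanogenic: 700 × 7/16 = 306.25

393.75, 306.25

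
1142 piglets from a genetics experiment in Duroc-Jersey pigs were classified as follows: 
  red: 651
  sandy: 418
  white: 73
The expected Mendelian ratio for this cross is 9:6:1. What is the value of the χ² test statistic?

0.398

Total ratio parts = 16. Expected numbers out of 1142:
  red: 1142 × 9/16 = 642.375
  sandy: 1142 × 6/16 = 428.25
  white: 1142 × 1/16 = 71.375
χ² = Σ (O − E)² / E
  red: (651 − 642.375)² / 642.375 = 0.1158
  sandy: (418 − 428.25)² / 428.25 = 0.2453
  white: (73 − 71.375)² / 71.375 = 0.0370
χ² = 0.1158 + 0.2453 + 0.0370 = 0.3981 ≈ 0.398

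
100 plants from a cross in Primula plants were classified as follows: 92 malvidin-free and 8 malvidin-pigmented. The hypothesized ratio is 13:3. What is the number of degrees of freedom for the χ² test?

1

A goodness-of-fit test with 2 phenotype classes has df = 2 − 1 = 1.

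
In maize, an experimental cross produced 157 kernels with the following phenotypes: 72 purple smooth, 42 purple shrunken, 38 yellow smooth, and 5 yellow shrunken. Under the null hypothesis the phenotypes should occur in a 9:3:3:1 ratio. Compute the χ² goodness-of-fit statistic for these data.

Expected counts for N = 157 under a 9:3:3:1 ratio (total parts = 16):
  purple smooth: 157 × 9/16 = 88.3125
  purple shrunken: 157 × 3/16 = 29.4375
  yellow smooth: 157 × 3/16 = 29.4375
  yellow shrunken: 157 × 1/16 = 9.8125
χ² = Σ (O − E)² / E
  purple smooth: (72 − 88.3125)² / 88.3125 = 3.0131
  purple shrunken: (42 − 29.4375)² / 29.4375 = 5.3611
  yellow smooth: (38 − 29.4375)² / 29.4375 = 2.4906
  yellow shrunken: (5 − 9.8125)² / 9.8125 = 2.3603
χ² = 3.0131 + 5.3611 + 2.4906 + 2.3603 = 13.2251 ≈ 13.225

13.225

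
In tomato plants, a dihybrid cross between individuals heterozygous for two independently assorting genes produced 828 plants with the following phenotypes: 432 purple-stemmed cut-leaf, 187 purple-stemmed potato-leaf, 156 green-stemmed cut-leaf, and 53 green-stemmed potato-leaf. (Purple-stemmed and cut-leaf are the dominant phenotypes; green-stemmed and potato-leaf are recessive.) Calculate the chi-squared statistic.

A dihybrid F₂ with independent assortment and complete dominance at both loci gives a 9:3:3:1 phenotypic ratio.
The 9:3:3:1 ratio has 16 parts, so with N = 828 the expected counts are:
  purple-stemmed cut-leaf: 828 × 9/16 = 465.75
  purple-stemmed potato-leaf: 828 × 3/16 = 155.25
  green-stemmed cut-leaf: 828 × 3/16 = 155.25
  green-stemmed potato-leaf: 828 × 1/16 = 51.75
χ² = Σ (O − E)² / E
  purple-stemmed cut-leaf: (432 − 465.75)² / 465.75 = 2.4457
  purple-stemmed potato-leaf: (187 − 155.25)² / 155.25 = 6.4932
  green-stemmed cut-leaf: (156 − 155.25)² / 155.25 = 0.0036
  green-stemmed potato-leaf: (53 − 51.75)² / 51.75 = 0.0302
χ² = 2.4457 + 6.4932 + 0.0036 + 0.0302 = 8.9727 ≈ 8.973

8.973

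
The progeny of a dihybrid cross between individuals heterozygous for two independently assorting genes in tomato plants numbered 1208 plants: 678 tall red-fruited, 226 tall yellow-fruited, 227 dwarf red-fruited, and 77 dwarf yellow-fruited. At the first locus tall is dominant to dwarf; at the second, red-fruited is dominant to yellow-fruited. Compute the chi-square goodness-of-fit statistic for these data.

A dihybrid F₂ with independent assortment and complete dominance at both loci gives a 9:3:3:1 phenotypic ratio.
The 9:3:3:1 ratio has 16 parts, so with N = 1208 the expected counts are:
  tall red-fruited: 1208 × 9/16 = 679.5
  tall yellow-fruited: 1208 × 3/16 = 226.5
  dwarf red-fruited: 1208 × 3/16 = 226.5
  dwarf yellow-fruited: 1208 × 1/16 = 75.5
χ² = Σ (O − E)² / E
  tall red-fruited: (678 − 679.5)² / 679.5 = 0.0033
  tall yellow-fruited: (226 − 226.5)² / 226.5 = 0.0011
  dwarf red-fruited: (227 − 226.5)² / 226.5 = 0.0011
  dwarf yellow-fruited: (77 − 75.5)² / 75.5 = 0.0298
χ² = 0.0033 + 0.0011 + 0.0011 + 0.0298 = 0.0353 ≈ 0.035

0.035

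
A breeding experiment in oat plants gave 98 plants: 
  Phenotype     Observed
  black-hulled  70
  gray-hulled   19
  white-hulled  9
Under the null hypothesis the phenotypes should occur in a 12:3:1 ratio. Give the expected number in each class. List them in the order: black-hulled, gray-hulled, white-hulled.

73.5, 18.375, 6.125

Expected counts for N = 98 under a 12:3:1 ratio (total parts = 16):
  black-hulled: 98 × 12/16 = 73.5
  gray-hulled: 98 × 3/16 = 18.375
  white-hulled: 98 × 1/16 = 6.125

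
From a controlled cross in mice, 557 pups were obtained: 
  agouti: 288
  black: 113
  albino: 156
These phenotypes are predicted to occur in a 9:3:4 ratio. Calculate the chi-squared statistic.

4.762

Expected counts for N = 557 under a 9:3:4 ratio (total parts = 16):
  agouti: 557 × 9/16 = 313.3125
  black: 557 × 3/16 = 104.4375
  albino: 557 × 4/16 = 139.25
χ² = Σ (O − E)² / E
  agouti: (288 − 313.3125)² / 313.3125 = 2.0450
  black: (113 − 104.4375)² / 104.4375 = 0.7020
  albino: (156 − 139.25)² / 139.25 = 2.0148
χ² = 2.0450 + 0.7020 + 2.0148 = 4.7618 ≈ 4.762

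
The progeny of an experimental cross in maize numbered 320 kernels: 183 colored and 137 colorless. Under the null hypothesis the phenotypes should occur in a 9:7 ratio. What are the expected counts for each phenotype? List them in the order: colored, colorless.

Total ratio parts = 16. Expected numbers out of 320:
  colored: 320 × 9/16 = 180
  colorless: 320 × 7/16 = 140

180, 140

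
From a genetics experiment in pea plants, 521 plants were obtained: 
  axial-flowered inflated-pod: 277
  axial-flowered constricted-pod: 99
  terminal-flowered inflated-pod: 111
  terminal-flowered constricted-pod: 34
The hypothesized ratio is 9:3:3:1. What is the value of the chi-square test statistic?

The 9:3:3:1 ratio has 16 parts, so with N = 521 the expected counts are:
  axial-flowered inflated-pod: 521 × 9/16 = 293.0625
  axial-flowered constricted-pod: 521 × 3/16 = 97.6875
  terminal-flowered inflated-pod: 521 × 3/16 = 97.6875
  terminal-flowered constricted-pod: 521 × 1/16 = 32.5625
χ² = Σ (O − E)² / E
  axial-flowered inflated-pod: (277 − 293.0625)² / 293.0625 = 0.8804
  axial-flowered constricted-pod: (99 − 97.6875)² / 97.6875 = 0.0176
  terminal-flowered inflated-pod: (111 − 97.6875)² / 97.6875 = 1.8142
  terminal-flowered constricted-pod: (34 − 32.5625)² / 32.5625 = 0.0635
χ² = 0.8804 + 0.0176 + 1.8142 + 0.0635 = 2.7757 ≈ 2.776

2.776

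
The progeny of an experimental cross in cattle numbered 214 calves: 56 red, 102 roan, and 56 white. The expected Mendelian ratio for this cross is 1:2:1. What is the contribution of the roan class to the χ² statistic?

Expected counts for N = 214 under a 1:2:1 ratio (total parts = 4):
  red: 214 × 1/4 = 53.5
  roan: 214 × 2/4 = 107
  white: 214 × 1/4 = 53.5
Contribution of roan: (102 − 107)² / 107 = 0.2336

0.234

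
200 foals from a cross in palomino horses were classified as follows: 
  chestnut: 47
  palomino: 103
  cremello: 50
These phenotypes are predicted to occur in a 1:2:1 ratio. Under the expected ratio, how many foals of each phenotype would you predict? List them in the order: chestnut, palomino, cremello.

The 1:2:1 ratio has 4 parts, so with N = 200 the expected counts are:
  chestnut: 200 × 1/4 = 50
  palomino: 200 × 2/4 = 100
  cremello: 200 × 1/4 = 50

50, 100, 50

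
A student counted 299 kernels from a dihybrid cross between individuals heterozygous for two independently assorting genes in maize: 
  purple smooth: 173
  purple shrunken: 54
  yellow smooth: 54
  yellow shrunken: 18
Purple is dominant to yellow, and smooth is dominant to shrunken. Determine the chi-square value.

A dihybrid F₂ with independent assortment and complete dominance at both loci gives a 9:3:3:1 phenotypic ratio.
Total ratio parts = 16. Expected numbers out of 299:
  purple smooth: 299 × 9/16 = 168.1875
  purple shrunken: 299 × 3/16 = 56.0625
  yellow smooth: 299 × 3/16 = 56.0625
  yellow shrunken: 299 × 1/16 = 18.6875
χ² = Σ (O − E)² / E
  purple smooth: (173 − 168.1875)² / 168.1875 = 0.1377
  purple shrunken: (54 − 56.0625)² / 56.0625 = 0.0759
  yellow smooth: (54 − 56.0625)² / 56.0625 = 0.0759
  yellow shrunken: (18 − 18.6875)² / 18.6875 = 0.0253
χ² = 0.1377 + 0.0759 + 0.0759 + 0.0253 = 0.3148 ≈ 0.315

0.315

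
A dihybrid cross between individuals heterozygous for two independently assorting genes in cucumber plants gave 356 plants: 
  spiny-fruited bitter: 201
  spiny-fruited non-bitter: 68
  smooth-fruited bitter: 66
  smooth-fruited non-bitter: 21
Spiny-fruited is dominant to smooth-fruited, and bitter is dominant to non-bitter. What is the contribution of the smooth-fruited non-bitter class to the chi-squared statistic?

A dihybrid F₂ with independent assortment and complete dominance at both loci gives a 9:3:3:1 phenotypic ratio.
Under the 9:3:3:1 hypothesis (Σ ratio = 16, N = 356):
  spiny-fruited bitter: 356 × 9/16 = 200.25
  spiny-fruited non-bitter: 356 × 3/16 = 66.75
  smooth-fruited bitter: 356 × 3/16 = 66.75
  smooth-fruited non-bitter: 356 × 1/16 = 22.25
Contribution of smooth-fruited non-bitter: (21 − 22.25)² / 22.25 = 0.0702

0.070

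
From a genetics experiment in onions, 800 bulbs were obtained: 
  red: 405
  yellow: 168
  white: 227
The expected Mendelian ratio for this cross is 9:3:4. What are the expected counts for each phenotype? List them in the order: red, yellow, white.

450, 150, 200

Total ratio parts = 16. Expected numbers out of 800:
  red: 800 × 9/16 = 450
  yellow: 800 × 3/16 = 150
  white: 800 × 4/16 = 200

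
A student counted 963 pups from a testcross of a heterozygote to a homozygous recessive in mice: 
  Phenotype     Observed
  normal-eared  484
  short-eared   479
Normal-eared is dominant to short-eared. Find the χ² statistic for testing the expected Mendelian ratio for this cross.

A testcross of a heterozygote (Aa × aa) gives a 1:1 phenotypic ratio.
Expected counts for N = 963 under a 1:1 ratio (total parts = 2):
  normal-eared: 963 × 1/2 = 481.5
  short-eared: 963 × 1/2 = 481.5
χ² = Σ (O − E)² / E
  normal-eared: (484 − 481.5)² / 481.5 = 0.0130
  short-eared: (479 − 481.5)² / 481.5 = 0.0130
χ² = 0.0130 + 0.0130 = 0.026

0.026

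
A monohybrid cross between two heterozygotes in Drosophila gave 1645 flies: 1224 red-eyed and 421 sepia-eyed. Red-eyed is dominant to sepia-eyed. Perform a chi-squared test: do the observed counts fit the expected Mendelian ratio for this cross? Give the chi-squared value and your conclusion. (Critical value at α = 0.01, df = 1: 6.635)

For a monohybrid cross between heterozygotes with complete dominance, the expected phenotypic ratio is 3:1.
Expected counts for N = 1645 under a 3:1 ratio (total parts = 4):
  red-eyed: 1645 × 3/4 = 1233.75
  sepia-eyed: 1645 × 1/4 = 411.25
χ² = Σ (O − E)² / E
  red-eyed: (1224 − 1233.75)² / 1233.75 = 0.0771
  sepia-eyed: (421 − 411.25)² / 411.25 = 0.2312
χ² = 0.0771 + 0.2312 = 0.3083 ≈ 0.308
Degrees of freedom = 2 − 1 = 1; critical value at α = 0.01 is 6.635.
Since 0.308 < 6.635, we fail to reject the null hypothesis — the data are consistent with the 3:1 ratio.

0.308; consistent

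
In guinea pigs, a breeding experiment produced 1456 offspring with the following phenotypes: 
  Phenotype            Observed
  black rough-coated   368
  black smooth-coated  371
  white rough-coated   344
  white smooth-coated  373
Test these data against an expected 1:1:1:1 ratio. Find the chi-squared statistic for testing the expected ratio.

1.500

The 1:1:1:1 ratio has 4 parts, so with N = 1456 the expected counts are:
  black rough-coated: 1456 × 1/4 = 364
  black smooth-coated: 1456 × 1/4 = 364
  white rough-coated: 1456 × 1/4 = 364
  white smooth-coated: 1456 × 1/4 = 364
χ² = Σ (O − E)² / E
  black rough-coated: (368 − 364)² / 364 = 0.0440
  black smooth-coated: (371 − 364)² / 364 = 0.1346
  white rough-coated: (344 − 364)² / 364 = 1.0989
  white smooth-coated: (373 − 364)² / 364 = 0.2225
χ² = 0.0440 + 0.1346 + 1.0989 + 0.2225 = 1.500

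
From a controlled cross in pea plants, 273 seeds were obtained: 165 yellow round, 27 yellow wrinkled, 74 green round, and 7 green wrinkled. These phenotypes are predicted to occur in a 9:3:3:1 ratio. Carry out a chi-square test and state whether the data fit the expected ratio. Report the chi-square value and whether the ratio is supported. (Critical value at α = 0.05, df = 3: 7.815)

28.382; not consistent

Expected counts for N = 273 under a 9:3:3:1 ratio (total parts = 16):
  yellow round: 273 × 9/16 = 153.5625
  yellow wrinkled: 273 × 3/16 = 51.1875
  green round: 273 × 3/16 = 51.1875
  green wrinkled: 273 × 1/16 = 17.0625
χ² = Σ (O − E)² / E
  yellow round: (165 − 153.5625)² / 153.5625 = 0.8519
  yellow wrinkled: (27 − 51.1875)² / 51.1875 = 11.4293
  green round: (74 − 51.1875)² / 51.1875 = 10.1667
  green wrinkled: (7 − 17.0625)² / 17.0625 = 5.9343
χ² = 0.8519 + 11.4293 + 10.1667 + 5.9343 = 28.3822 ≈ 28.382
Degrees of freedom = 4 − 1 = 3; critical value at α = 0.05 is 7.815.
Since 28.382 > 7.815, we reject the null hypothesis — the data do not fit the 9:3:3:1 ratio.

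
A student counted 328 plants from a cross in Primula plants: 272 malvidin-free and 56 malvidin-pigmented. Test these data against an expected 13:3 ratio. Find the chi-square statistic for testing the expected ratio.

0.605

Under the 13:3 hypothesis (Σ ratio = 16, N = 328):
  malvidin-free: 328 × 13/16 = 266.5
  malvidin-pigmented: 328 × 3/16 = 61.5
χ² = Σ (O − E)² / E
  malvidin-free: (272 − 266.5)² / 266.5 = 0.1135
  malvidin-pigmented: (56 − 61.5)² / 61.5 = 0.4919
χ² = 0.1135 + 0.4919 = 0.6054 ≈ 0.605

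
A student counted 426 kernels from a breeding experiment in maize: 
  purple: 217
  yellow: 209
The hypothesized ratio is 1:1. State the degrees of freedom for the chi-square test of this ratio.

1

A goodness-of-fit test with 2 phenotype classes has df = 2 − 1 = 1.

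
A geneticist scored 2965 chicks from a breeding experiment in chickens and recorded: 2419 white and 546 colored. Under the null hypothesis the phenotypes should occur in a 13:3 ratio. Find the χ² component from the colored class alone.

Total ratio parts = 16. Expected numbers out of 2965:
  white: 2965 × 13/16 = 2409.0625
  colored: 2965 × 3/16 = 555.9375
Contribution of colored: (546 − 555.9375)² / 555.9375 = 0.1776

0.178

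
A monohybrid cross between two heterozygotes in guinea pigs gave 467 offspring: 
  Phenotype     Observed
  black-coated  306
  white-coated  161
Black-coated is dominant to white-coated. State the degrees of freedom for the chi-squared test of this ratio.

1

For a monohybrid cross between heterozygotes with complete dominance, the expected phenotypic ratio is 3:1.
A goodness-of-fit test with 2 phenotype classes has df = 2 − 1 = 1.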